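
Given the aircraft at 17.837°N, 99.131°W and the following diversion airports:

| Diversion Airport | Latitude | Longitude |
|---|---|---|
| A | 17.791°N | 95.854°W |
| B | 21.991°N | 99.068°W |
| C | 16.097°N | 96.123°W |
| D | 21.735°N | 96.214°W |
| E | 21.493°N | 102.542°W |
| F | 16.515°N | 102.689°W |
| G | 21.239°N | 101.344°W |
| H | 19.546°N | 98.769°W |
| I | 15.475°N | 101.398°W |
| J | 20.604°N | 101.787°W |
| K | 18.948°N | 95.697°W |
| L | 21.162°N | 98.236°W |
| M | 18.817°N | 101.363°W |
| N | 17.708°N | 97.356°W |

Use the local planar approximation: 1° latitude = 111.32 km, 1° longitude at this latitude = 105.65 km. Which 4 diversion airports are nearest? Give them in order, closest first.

Distances from 17.837°N, 99.131°W:
A: √((-0.046·111.32)² + (3.277·105.65)²) = √(26.22177 + 119864.86085) = 346.253 km
B: √((4.154·111.32)² + (0.063·105.65)²) = √(213835.28989 + 44.30167) = 462.471 km
C: √((-1.740·111.32)² + (3.008·105.65)²) = √(37518.45033 + 100993.78914) = 372.172 km
D: √((3.898·111.32)² + (2.917·105.65)²) = √(188291.21805 + 94975.55958) = 532.228 km
E: √((3.656·111.32)² + (-3.411·105.65)²) = √(165637.53908 + 129868.08650) = 543.604 km
F: √((-1.322·111.32)² + (-3.558·105.65)²) = √(21657.54900 + 141302.83987) = 403.684 km
G: √((3.402·111.32)² + (-2.213·105.65)²) = √(143421.74885 + 54664.05323) = 445.068 km
H: √((1.709·111.32)² + (0.362·105.65)²) = √(36193.49486 + 1462.70297) = 194.052 km
I: √((-2.362·111.32)² + (-2.267·105.65)²) = √(69136.30770 + 57364.34552) = 355.669 km
J: √((2.767·111.32)² + (-2.656·105.65)²) = √(94877.82354 + 78739.95172) = 416.675 km
K: √((1.111·111.32)² + (3.434·105.65)²) = √(15295.88160 + 131625.36376) = 383.303 km
L: √((3.325·111.32)² + (0.895·105.65)²) = √(137002.87932 + 8940.97897) = 382.026 km
M: √((0.980·111.32)² + (-2.232·105.65)²) = √(11901.41356 + 55606.73340) = 259.823 km
N: √((-0.129·111.32)² + (1.775·105.65)²) = √(206.21764 + 35167.03208) = 188.078 km
Sorted: N (188.078 km) < H (194.052 km) < M (259.823 km) < A (346.253 km) < I (355.669 km) < C (372.172 km) < …

N, H, M, A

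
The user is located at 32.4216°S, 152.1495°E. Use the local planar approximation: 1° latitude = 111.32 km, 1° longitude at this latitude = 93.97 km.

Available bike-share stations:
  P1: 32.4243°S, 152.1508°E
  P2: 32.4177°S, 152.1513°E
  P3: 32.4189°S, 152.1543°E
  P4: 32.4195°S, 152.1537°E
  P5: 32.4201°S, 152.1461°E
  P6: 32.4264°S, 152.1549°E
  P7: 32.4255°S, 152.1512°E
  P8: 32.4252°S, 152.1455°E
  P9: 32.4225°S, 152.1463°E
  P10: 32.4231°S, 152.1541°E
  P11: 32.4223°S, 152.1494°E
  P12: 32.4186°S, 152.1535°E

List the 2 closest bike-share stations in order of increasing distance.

Distances from 32.4216°S, 152.1495°E:
P1: 0.3244 km
P2: 0.4659 km
P3: 0.5420 km
P4: 0.4587 km
P5: 0.3605 km
P6: 0.7369 km
P7: 0.4626 km
P8: 0.5494 km
P9: 0.3170 km
P10: 0.4634 km
P11: 0.0785 km
P12: 0.5028 km
Sorted: P11 (0.0785 km) < P9 (0.3170 km) < P1 (0.3244 km) < P5 (0.3605 km) < …

P11, P9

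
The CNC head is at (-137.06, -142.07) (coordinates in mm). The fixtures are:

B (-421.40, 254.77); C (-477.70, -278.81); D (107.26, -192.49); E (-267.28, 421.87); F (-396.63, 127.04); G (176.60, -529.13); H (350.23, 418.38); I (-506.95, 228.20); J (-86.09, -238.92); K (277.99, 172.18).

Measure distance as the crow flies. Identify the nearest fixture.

J

Distances from (-137.06, -142.07):
B: 488.19 mm
C: 367.06 mm
D: 249.47 mm
E: 578.78 mm
F: 373.89 mm
G: 498.19 mm
H: 742.67 mm
I: 523.37 mm
J: 109.44 mm
K: 520.60 mm
Minimum: J at 109.44 mm.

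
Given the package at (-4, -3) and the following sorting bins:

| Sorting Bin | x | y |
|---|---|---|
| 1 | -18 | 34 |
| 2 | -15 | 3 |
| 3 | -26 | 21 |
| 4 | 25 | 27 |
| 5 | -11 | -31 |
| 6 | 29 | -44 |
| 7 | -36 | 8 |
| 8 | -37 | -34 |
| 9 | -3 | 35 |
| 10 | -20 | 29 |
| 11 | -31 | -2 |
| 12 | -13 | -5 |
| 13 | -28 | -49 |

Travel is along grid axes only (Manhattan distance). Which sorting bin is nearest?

12

Distances from (-4, -3):
1: |-14| + |37| = 14 + 37 = 51
2: |-11| + |6| = 11 + 6 = 17
3: |-22| + |24| = 22 + 24 = 46
4: |29| + |30| = 29 + 30 = 59
5: |-7| + |-28| = 7 + 28 = 35
6: |33| + |-41| = 33 + 41 = 74
7: |-32| + |11| = 32 + 11 = 43
8: |-33| + |-31| = 33 + 31 = 64
9: |1| + |38| = 1 + 38 = 39
10: |-16| + |32| = 16 + 32 = 48
11: |-27| + |1| = 27 + 1 = 28
12: |-9| + |-2| = 9 + 2 = 11
13: |-24| + |-46| = 24 + 46 = 70
Minimum: 12 at 11.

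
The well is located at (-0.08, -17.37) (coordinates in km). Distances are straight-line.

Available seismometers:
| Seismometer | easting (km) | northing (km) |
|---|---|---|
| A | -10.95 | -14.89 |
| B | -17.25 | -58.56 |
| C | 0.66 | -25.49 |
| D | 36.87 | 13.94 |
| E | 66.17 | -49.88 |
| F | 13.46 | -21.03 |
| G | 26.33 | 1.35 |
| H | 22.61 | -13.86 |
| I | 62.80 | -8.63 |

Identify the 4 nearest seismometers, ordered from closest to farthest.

C, A, F, H

Distances from (-0.08, -17.37):
A: √((-10.87)² + (2.48)²) = √(118.1569 + 6.1504) = 11.15 km
B: √((-17.17)² + (-41.19)²) = √(294.8089 + 1696.6161) = 44.63 km
C: √((0.74)² + (-8.12)²) = √(0.5476 + 65.9344) = 8.15 km
D: √((36.95)² + (31.31)²) = √(1365.3025 + 980.3161) = 48.43 km
E: √((66.25)² + (-32.51)²) = √(4389.0625 + 1056.9001) = 73.80 km
F: √((13.54)² + (-3.66)²) = √(183.3316 + 13.3956) = 14.03 km
G: √((26.41)² + (18.72)²) = √(697.4881 + 350.4384) = 32.37 km
H: √((22.69)² + (3.51)²) = √(514.8361 + 12.3201) = 22.96 km
I: √((62.88)² + (8.74)²) = √(3953.8944 + 76.3876) = 63.48 km
Sorted: C (8.15 km) < A (11.15 km) < F (14.03 km) < H (22.96 km) < G (32.37 km) < B (44.63 km) < …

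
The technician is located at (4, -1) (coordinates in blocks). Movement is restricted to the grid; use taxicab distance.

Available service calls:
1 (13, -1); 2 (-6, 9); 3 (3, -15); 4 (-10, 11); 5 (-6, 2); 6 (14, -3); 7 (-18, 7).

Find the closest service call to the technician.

Distances from (4, -1):
1: 9 blocks
2: 20 blocks
3: 15 blocks
4: 26 blocks
5: 13 blocks
6: 12 blocks
7: 30 blocks
Minimum: 1 at 9 blocks.

1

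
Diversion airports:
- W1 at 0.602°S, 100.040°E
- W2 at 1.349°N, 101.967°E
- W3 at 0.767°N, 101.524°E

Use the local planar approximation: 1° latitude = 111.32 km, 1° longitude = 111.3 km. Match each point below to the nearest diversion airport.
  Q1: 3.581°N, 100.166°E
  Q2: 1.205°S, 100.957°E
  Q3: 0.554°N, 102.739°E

Q1 at 3.581°N, 100.166°E:
  W1: 465.863 km
  W2: 319.243 km
  W3: 347.812 km
  → nearest: W2 (319.243 km)
Q2 at 1.205°S, 100.957°E:
  W1: 122.158 km
  W2: 305.728 km
  W3: 228.414 km
  → nearest: W1 (122.158 km)
Q3 at 0.554°N, 102.739°E:
  W1: 326.802 km
  W2: 123.349 km
  W3: 137.293 km
  → nearest: W2 (123.349 km)

Q1→W2; Q2→W1; Q3→W2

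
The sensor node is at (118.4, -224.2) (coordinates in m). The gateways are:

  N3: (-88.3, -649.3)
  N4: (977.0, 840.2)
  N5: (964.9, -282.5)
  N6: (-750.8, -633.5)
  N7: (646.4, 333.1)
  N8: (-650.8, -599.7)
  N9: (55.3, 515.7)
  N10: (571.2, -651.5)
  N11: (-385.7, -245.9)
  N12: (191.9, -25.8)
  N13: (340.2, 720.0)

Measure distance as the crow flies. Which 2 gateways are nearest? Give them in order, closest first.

Distances from (118.4, -224.2):
N3: 472.7 m
N4: 1367.5 m
N5: 848.5 m
N6: 960.7 m
N7: 767.7 m
N8: 856.0 m
N9: 742.6 m
N10: 622.6 m
N11: 504.6 m
N12: 211.6 m
N13: 969.9 m
Sorted: N12 (211.6 m) < N3 (472.7 m) < N11 (504.6 m) < N10 (622.6 m) < …

N12, N3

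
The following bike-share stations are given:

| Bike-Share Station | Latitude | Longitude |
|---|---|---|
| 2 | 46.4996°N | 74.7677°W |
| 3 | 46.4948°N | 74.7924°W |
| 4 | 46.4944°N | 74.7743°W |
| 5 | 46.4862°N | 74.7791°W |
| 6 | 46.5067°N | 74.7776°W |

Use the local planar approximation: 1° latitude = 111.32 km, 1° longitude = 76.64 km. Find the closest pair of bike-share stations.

Pairwise distances:
2–3: 1.9670 km
2–4: 0.7687 km
2–5: 1.7287 km
2–6: 1.0956 km
3–4: 1.3879 km
3–5: 1.3984 km
3–6: 1.7440 km
4–5: 0.9842 km
4–6: 1.3924 km
5–6: 2.2850 km
Closest pair: 2–4 at 0.7687 km.

2 and 4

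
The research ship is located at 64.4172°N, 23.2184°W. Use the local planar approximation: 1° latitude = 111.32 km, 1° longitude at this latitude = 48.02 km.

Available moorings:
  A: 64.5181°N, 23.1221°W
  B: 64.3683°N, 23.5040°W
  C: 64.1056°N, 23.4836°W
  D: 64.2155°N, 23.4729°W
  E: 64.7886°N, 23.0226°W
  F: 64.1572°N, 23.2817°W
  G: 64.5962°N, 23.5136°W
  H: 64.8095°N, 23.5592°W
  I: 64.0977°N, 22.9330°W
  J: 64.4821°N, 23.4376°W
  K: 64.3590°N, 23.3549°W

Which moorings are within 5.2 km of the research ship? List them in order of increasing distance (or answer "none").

Distances from 64.4172°N, 23.2184°W:
A: √((0.1009·111.32)² + (0.0963·48.02)²) = √(126.162047 + 21.384391) = 12.1469 km
B: √((-0.0489·111.32)² + (-0.2856·48.02)²) = √(29.632215 + 188.087839) = 14.7553 km
C: √((-0.3116·111.32)² + (-0.2652·48.02)²) = √(1203.209614 + 162.177780) = 36.9511 km
D: √((-0.2017·111.32)² + (-0.2545·48.02)²) = √(504.148166 + 149.355041) = 25.5637 km
E: √((0.3714·111.32)² + (0.1958·48.02)²) = √(1709.346843 + 88.403546) = 42.3999 km
F: √((-0.2600·111.32)² + (-0.0633·48.02)²) = √(837.708826 + 9.239569) = 29.1024 km
G: √((0.1790·111.32)² + (-0.2952·48.02)²) = √(397.056635 + 200.944914) = 24.4541 km
H: √((0.3923·111.32)² + (-0.3408·48.02)²) = √(1907.141917 + 267.820295) = 46.6365 km
I: √((-0.3195·111.32)² + (0.2854·48.02)²) = √(1264.992994 + 187.824503) = 38.1158 km
J: √((0.0649·111.32)² + (-0.2192·48.02)²) = √(52.195828 + 110.796339) = 12.7668 km
K: √((-0.0582·111.32)² + (-0.1365·48.02)²) = √(41.975160 + 42.964485) = 9.2163 km
Threshold 5.2 km: none within range.

none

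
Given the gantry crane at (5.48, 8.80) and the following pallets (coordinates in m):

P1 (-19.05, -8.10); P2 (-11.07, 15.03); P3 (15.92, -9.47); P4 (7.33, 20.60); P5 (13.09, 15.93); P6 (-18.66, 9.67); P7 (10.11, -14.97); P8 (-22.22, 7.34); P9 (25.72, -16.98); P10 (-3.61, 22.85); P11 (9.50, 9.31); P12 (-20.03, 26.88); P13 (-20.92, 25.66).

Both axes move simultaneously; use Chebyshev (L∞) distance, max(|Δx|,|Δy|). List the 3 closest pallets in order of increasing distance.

Distances from (5.48, 8.80):
P1: 24.53 m
P2: 16.55 m
P3: 18.27 m
P4: 11.80 m
P5: 7.61 m
P6: 24.14 m
P7: 23.77 m
P8: 27.70 m
P9: 25.78 m
P10: 14.05 m
P11: 4.02 m
P12: 25.51 m
P13: 26.40 m
Sorted: P11 (4.02 m) < P5 (7.61 m) < P4 (11.80 m) < P10 (14.05 m) < P2 (16.55 m) < …

P11, P5, P4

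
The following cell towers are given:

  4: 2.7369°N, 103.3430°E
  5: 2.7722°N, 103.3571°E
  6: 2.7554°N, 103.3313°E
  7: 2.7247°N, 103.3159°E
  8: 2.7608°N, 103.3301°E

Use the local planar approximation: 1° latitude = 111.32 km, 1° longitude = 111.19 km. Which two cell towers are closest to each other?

6 and 8

Pairwise distances:
4–5: 4.2308 km
4–6: 2.4359 km
4–7: 3.3052 km
4–8: 3.0226 km
5–6: 3.4245 km
5–7: 6.9961 km
5–8: 3.2593 km
6–7: 3.8225 km
6–8: 0.6158 km
7–8: 4.3177 km
Closest pair: 6–8 at 0.6158 km.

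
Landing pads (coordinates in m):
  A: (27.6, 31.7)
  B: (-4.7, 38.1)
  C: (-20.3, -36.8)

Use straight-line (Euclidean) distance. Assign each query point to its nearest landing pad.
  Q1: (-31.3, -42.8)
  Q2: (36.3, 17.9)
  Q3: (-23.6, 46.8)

Q1 at (-31.3, -42.8):
  A: √((58.9)² + (74.5)²) = √(3469.210 + 5550.250) = 95.0 m
  B: √((26.6)² + (80.9)²) = √(707.560 + 6544.810) = 85.2 m
  C: √((11.0)² + (6.0)²) = √(121.000 + 36.000) = 12.5 m
  → nearest: C (12.5 m)
Q2 at (36.3, 17.9):
  A: √((-8.7)² + (13.8)²) = √(75.690 + 190.440) = 16.3 m
  B: √((-41.0)² + (20.2)²) = √(1681.000 + 408.040) = 45.7 m
  C: √((-56.6)² + (-54.7)²) = √(3203.560 + 2992.090) = 78.7 m
  → nearest: A (16.3 m)
Q3 at (-23.6, 46.8):
  A: √((51.2)² + (-15.1)²) = √(2621.440 + 228.010) = 53.4 m
  B: √((18.9)² + (-8.7)²) = √(357.210 + 75.690) = 20.8 m
  C: √((3.3)² + (-83.6)²) = √(10.890 + 6988.960) = 83.7 m
  → nearest: B (20.8 m)

Q1→C; Q2→A; Q3→B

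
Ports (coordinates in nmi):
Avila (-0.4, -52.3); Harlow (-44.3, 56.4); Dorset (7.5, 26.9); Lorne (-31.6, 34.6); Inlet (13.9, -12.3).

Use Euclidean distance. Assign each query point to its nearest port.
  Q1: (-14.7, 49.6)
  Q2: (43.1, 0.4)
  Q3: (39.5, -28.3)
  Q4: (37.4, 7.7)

Q1→Lorne; Q2→Inlet; Q3→Inlet; Q4→Inlet

Q1 at (-14.7, 49.6):
  Avila: √((14.3)² + (-101.9)²) = √(204.4900 + 10383.6100) = 102.90 nmi
  Harlow: √((-29.6)² + (6.8)²) = √(876.1600 + 46.2400) = 30.37 nmi
  Dorset: √((22.2)² + (-22.7)²) = √(492.8400 + 515.2900) = 31.75 nmi
  Lorne: √((-16.9)² + (-15.0)²) = √(285.6100 + 225.0000) = 22.60 nmi
  Inlet: √((28.6)² + (-61.9)²) = √(817.9600 + 3831.6100) = 68.19 nmi
  → nearest: Lorne (22.60 nmi)
Q2 at (43.1, 0.4):
  Avila: √((-43.5)² + (-52.7)²) = √(1892.2500 + 2777.2900) = 68.33 nmi
  Harlow: √((-87.4)² + (56.0)²) = √(7638.7600 + 3136.0000) = 103.80 nmi
  Dorset: √((-35.6)² + (26.5)²) = √(1267.3600 + 702.2500) = 44.38 nmi
  Lorne: √((-74.7)² + (34.2)²) = √(5580.0900 + 1169.6400) = 82.16 nmi
  Inlet: √((-29.2)² + (-12.7)²) = √(852.6400 + 161.2900) = 31.84 nmi
  → nearest: Inlet (31.84 nmi)
Q3 at (39.5, -28.3):
  Avila: √((-39.9)² + (-24.0)²) = √(1592.0100 + 576.0000) = 46.56 nmi
  Harlow: √((-83.8)² + (84.7)²) = √(7022.4400 + 7174.0900) = 119.15 nmi
  Dorset: √((-32.0)² + (55.2)²) = √(1024.0000 + 3047.0400) = 63.80 nmi
  Lorne: √((-71.1)² + (62.9)²) = √(5055.2100 + 3956.4100) = 94.93 nmi
  Inlet: √((-25.6)² + (16.0)²) = √(655.3600 + 256.0000) = 30.19 nmi
  → nearest: Inlet (30.19 nmi)
Q4 at (37.4, 7.7):
  Avila: √((-37.8)² + (-60.0)²) = √(1428.8400 + 3600.0000) = 70.91 nmi
  Harlow: √((-81.7)² + (48.7)²) = √(6674.8900 + 2371.6900) = 95.11 nmi
  Dorset: √((-29.9)² + (19.2)²) = √(894.0100 + 368.6400) = 35.53 nmi
  Lorne: √((-69.0)² + (26.9)²) = √(4761.0000 + 723.6100) = 74.06 nmi
  Inlet: √((-23.5)² + (-20.0)²) = √(552.2500 + 400.0000) = 30.86 nmi
  → nearest: Inlet (30.86 nmi)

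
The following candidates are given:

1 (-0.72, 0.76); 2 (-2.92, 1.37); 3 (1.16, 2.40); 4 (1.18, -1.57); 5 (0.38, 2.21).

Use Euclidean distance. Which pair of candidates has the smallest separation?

3 and 5

Pairwise distances:
1–2: 2.28
1–3: 2.49
1–4: 3.01
1–5: 1.82
2–3: 4.21
2–4: 5.05
2–5: 3.41
3–4: 3.97
3–5: 0.80
4–5: 3.86
Closest pair: 3–5 at 0.80.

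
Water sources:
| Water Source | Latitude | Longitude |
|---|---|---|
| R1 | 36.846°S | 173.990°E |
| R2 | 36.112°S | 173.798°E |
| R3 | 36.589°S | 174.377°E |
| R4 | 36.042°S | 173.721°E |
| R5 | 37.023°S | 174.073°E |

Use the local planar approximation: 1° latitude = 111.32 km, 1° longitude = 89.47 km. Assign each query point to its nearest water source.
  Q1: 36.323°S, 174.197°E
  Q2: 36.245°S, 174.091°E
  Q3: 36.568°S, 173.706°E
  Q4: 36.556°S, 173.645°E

Q1 at 36.323°S, 174.197°E:
  R1: 61.095 km
  R2: 42.733 km
  R3: 33.707 km
  R4: 52.841 km
  R5: 78.710 km
  → nearest: R3 (33.707 km)
Q2 at 36.245°S, 174.091°E:
  R1: 67.511 km
  R2: 30.107 km
  R3: 46.057 km
  R4: 40.082 km
  R5: 86.622 km
  → nearest: R2 (30.107 km)
Q3 at 36.568°S, 173.706°E:
  R1: 40.042 km
  R2: 51.425 km
  R3: 60.080 km
  R4: 58.570 km
  R5: 60.363 km
  → nearest: R1 (40.042 km)
Q4 at 36.556°S, 173.645°E:
  R1: 44.665 km
  R2: 51.287 km
  R3: 65.595 km
  R4: 57.621 km
  R5: 64.567 km
  → nearest: R1 (44.665 km)

Q1→R3; Q2→R2; Q3→R1; Q4→R1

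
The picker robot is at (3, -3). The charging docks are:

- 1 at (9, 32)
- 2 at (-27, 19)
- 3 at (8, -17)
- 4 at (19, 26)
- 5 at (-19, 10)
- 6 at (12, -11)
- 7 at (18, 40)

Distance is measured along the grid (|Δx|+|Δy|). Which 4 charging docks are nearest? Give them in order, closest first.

6, 3, 5, 1

Distances from (3, -3):
1: 41
2: 52
3: 19
4: 45
5: 35
6: 17
7: 58
Sorted: 6 (17) < 3 (19) < 5 (35) < 1 (41) < 4 (45) < 2 (52) < …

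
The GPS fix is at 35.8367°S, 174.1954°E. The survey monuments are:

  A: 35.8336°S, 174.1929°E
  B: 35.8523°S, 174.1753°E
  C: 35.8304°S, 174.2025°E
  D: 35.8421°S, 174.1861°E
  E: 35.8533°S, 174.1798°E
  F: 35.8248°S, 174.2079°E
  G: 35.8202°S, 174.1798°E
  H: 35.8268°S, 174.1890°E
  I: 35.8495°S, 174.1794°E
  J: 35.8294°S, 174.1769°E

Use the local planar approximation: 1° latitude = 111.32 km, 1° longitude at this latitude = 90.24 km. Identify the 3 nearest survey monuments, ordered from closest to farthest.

Distances from 35.8367°S, 174.1954°E:
A: 0.4123 km
B: 2.5111 km
C: 0.9499 km
D: 1.0323 km
E: 2.3230 km
F: 1.7399 km
G: 2.3142 km
H: 1.2442 km
I: 2.0285 km
J: 1.8567 km
Sorted: A (0.4123 km) < C (0.9499 km) < D (1.0323 km) < H (1.2442 km) < F (1.7399 km) < …

A, C, D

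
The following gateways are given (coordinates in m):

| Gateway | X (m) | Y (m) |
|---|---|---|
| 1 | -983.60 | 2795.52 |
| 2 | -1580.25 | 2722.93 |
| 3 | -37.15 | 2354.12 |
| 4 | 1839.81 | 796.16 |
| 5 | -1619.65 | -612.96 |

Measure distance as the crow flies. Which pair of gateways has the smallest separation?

1 and 2

Pairwise distances:
1–2: 601.05 m
1–3: 1044.32 m
1–4: 3459.64 m
1–5: 3467.32 m
2–3: 1586.56 m
2–4: 3925.46 m
2–5: 3336.12 m
3–4: 2439.31 m
3–5: 3362.72 m
4–5: 3735.44 m
Closest pair: 1–2 at 601.05 m.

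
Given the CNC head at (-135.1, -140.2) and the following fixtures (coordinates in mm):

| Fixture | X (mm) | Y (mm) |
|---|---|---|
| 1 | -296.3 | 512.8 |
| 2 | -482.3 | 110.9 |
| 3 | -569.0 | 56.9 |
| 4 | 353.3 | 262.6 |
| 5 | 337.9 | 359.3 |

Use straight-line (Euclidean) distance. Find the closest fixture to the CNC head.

Distances from (-135.1, -140.2):
1: √((-161.2)² + (653.0)²) = √(25985.440 + 426409.000) = 672.6 mm
2: √((-347.2)² + (251.1)²) = √(120547.840 + 63051.210) = 428.5 mm
3: √((-433.9)² + (197.1)²) = √(188269.210 + 38848.410) = 476.6 mm
4: √((488.4)² + (402.8)²) = √(238534.560 + 162247.840) = 633.1 mm
5: √((473.0)² + (499.5)²) = √(223729.000 + 249500.250) = 687.9 mm
Minimum: 2 at 428.5 mm.

2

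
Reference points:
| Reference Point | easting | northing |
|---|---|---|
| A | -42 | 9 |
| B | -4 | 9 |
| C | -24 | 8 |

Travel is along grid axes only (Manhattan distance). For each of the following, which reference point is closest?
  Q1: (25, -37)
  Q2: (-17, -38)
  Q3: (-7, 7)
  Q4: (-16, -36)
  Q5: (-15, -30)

Q1 at (25, -37):
  A: |-67| + |46| = 67 + 46 = 113
  B: |-29| + |46| = 29 + 46 = 75
  C: |-49| + |45| = 49 + 45 = 94
  → nearest: B (75)
Q2 at (-17, -38):
  A: |-25| + |47| = 25 + 47 = 72
  B: |13| + |47| = 13 + 47 = 60
  C: |-7| + |46| = 7 + 46 = 53
  → nearest: C (53)
Q3 at (-7, 7):
  A: |-35| + |2| = 35 + 2 = 37
  B: |3| + |2| = 3 + 2 = 5
  C: |-17| + |1| = 17 + 1 = 18
  → nearest: B (5)
Q4 at (-16, -36):
  A: |-26| + |45| = 26 + 45 = 71
  B: |12| + |45| = 12 + 45 = 57
  C: |-8| + |44| = 8 + 44 = 52
  → nearest: C (52)
Q5 at (-15, -30):
  A: |-27| + |39| = 27 + 39 = 66
  B: |11| + |39| = 11 + 39 = 50
  C: |-9| + |38| = 9 + 38 = 47
  → nearest: C (47)

Q1→B; Q2→C; Q3→B; Q4→C; Q5→C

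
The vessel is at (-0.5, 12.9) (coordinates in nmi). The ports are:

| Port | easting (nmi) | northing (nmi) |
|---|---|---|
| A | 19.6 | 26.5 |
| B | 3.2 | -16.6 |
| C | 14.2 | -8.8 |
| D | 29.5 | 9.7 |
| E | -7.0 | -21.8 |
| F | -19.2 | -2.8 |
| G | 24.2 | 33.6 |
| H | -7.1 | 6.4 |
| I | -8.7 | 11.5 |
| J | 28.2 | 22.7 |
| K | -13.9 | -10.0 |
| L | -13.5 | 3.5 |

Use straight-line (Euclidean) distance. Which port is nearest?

I

Distances from (-0.5, 12.9):
A: √((20.1)² + (13.6)²) = √(404.010 + 184.960) = 24.3 nmi
B: √((3.7)² + (-29.5)²) = √(13.690 + 870.250) = 29.7 nmi
C: √((14.7)² + (-21.7)²) = √(216.090 + 470.890) = 26.2 nmi
D: √((30.0)² + (-3.2)²) = √(900.000 + 10.240) = 30.2 nmi
E: √((-6.5)² + (-34.7)²) = √(42.250 + 1204.090) = 35.3 nmi
F: √((-18.7)² + (-15.7)²) = √(349.690 + 246.490) = 24.4 nmi
G: √((24.7)² + (20.7)²) = √(610.090 + 428.490) = 32.2 nmi
H: √((-6.6)² + (-6.5)²) = √(43.560 + 42.250) = 9.3 nmi
I: √((-8.2)² + (-1.4)²) = √(67.240 + 1.960) = 8.3 nmi
J: √((28.7)² + (9.8)²) = √(823.690 + 96.040) = 30.3 nmi
K: √((-13.4)² + (-22.9)²) = √(179.560 + 524.410) = 26.5 nmi
L: √((-13.0)² + (-9.4)²) = √(169.000 + 88.360) = 16.0 nmi
Minimum: I at 8.3 nmi.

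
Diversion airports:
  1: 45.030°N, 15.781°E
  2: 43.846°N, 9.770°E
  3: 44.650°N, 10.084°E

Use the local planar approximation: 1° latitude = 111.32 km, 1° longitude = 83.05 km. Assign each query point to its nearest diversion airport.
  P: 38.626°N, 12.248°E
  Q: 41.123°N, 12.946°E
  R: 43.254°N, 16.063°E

P→2; Q→2; R→1

P at 38.626°N, 12.248°E:
  1: √((6.404·111.32)² + (3.533·83.05)²) = √(508216.82867 + 86092.74366) = 770.915 km
  2: √((5.220·111.32)² + (-2.478·83.05)²) = √(337666.05297 + 42352.77564) = 616.457 km
  3: √((6.024·111.32)² + (-2.164·83.05)²) = √(449693.20129 + 32299.35029) = 694.257 km
  → nearest: 2 (616.457 km)
Q at 41.123°N, 12.946°E:
  1: √((3.907·111.32)² + (2.835·83.05)²) = √(189161.70409 + 55435.17209) = 494.567 km
  2: √((2.723·111.32)² + (-3.176·83.05)²) = √(91884.37763 + 69572.92478) = 401.817 km
  3: √((3.527·111.32)² + (-2.862·83.05)²) = √(154154.89319 + 56496.10826) = 458.967 km
  → nearest: 2 (401.817 km)
R at 43.254°N, 16.063°E:
  1: √((1.776·111.32)² + (-0.282·83.05)²) = √(39086.99815 + 548.50108) = 199.087 km
  2: √((0.592·111.32)² + (-6.293·83.05)²) = √(4342.99979 + 273145.93211) = 526.772 km
  3: √((1.396·111.32)² + (-5.979·83.05)²) = √(24150.00538 + 246567.81148) = 520.306 km
  → nearest: 1 (199.087 km)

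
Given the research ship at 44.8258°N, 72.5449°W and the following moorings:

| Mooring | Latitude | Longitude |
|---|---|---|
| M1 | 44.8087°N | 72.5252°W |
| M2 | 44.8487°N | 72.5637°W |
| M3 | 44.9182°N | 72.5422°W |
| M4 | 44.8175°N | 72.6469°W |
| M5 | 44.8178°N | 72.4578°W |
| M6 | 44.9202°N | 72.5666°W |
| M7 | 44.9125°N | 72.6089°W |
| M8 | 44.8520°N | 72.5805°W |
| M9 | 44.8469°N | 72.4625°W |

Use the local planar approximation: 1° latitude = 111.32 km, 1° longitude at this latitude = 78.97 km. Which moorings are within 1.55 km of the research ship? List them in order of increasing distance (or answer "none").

Distances from 44.8258°N, 72.5449°W:
M1: √((-0.0171·111.32)² + (0.0197·78.97)²) = √(3.623586 + 2.420230) = 2.4584 km
M2: √((0.0229·111.32)² + (-0.0188·78.97)²) = √(6.498563 + 2.204144) = 2.9500 km
M3: √((0.0924·111.32)² + (0.0027·78.97)²) = √(105.801138 + 0.045462) = 10.2882 km
M4: √((-0.0083·111.32)² + (-0.1020·78.97)²) = √(0.853695 + 64.882058) = 8.1078 km
M5: √((-0.0080·111.32)² + (0.0871·78.97)²) = √(0.793097 + 47.310832) = 6.9357 km
M6: √((0.0944·111.32)² + (-0.0217·78.97)²) = √(110.430842 + 2.936593) = 10.6474 km
M7: √((0.0867·111.32)² + (-0.0640·78.97)²) = √(93.150371 + 25.543725) = 10.8947 km
M8: √((0.0262·111.32)² + (-0.0356·78.97)²) = √(8.506462 + 7.903588) = 4.0509 km
M9: √((0.0211·111.32)² + (0.0824·78.97)²) = √(5.517106 + 42.342715) = 6.9181 km
Threshold 1.55 km: none within range.

none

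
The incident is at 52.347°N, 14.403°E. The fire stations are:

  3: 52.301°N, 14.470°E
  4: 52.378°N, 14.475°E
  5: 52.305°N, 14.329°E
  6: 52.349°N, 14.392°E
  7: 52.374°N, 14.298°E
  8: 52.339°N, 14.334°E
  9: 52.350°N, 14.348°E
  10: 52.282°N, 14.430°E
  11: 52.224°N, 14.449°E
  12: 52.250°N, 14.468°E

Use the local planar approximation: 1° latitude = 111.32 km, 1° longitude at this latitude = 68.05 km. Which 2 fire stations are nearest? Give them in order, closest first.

6, 9

Distances from 52.347°N, 14.403°E:
3: 6.856 km
4: 5.993 km
5: 6.872 km
6: 0.781 km
7: 7.752 km
8: 4.779 km
9: 3.758 km
10: 7.465 km
11: 14.046 km
12: 11.669 km
Sorted: 6 (0.781 km) < 9 (3.758 km) < 8 (4.779 km) < 4 (5.993 km) < …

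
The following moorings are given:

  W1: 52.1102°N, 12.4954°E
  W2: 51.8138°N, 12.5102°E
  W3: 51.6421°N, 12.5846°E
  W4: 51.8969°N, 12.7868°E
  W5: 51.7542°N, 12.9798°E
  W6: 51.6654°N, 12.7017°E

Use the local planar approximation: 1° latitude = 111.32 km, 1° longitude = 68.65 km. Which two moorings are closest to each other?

W3 and W6

Pairwise distances:
W1–W2: 33.0109 km
W1–W3: 52.4675 km
W1–W4: 31.0482 km
W1–W5: 51.7336 km
W1–W6: 51.5007 km
W2–W3: 19.7843 km
W2–W4: 21.1221 km
W2–W5: 32.9137 km
W2–W6: 21.1125 km
W3–W4: 31.5788 km
W3–W5: 29.8628 km
W3–W6: 8.4470 km
W4–W5: 20.6856 km
W4–W6: 26.4245 km
W5–W6: 21.4990 km
Closest pair: W3–W6 at 8.4470 km.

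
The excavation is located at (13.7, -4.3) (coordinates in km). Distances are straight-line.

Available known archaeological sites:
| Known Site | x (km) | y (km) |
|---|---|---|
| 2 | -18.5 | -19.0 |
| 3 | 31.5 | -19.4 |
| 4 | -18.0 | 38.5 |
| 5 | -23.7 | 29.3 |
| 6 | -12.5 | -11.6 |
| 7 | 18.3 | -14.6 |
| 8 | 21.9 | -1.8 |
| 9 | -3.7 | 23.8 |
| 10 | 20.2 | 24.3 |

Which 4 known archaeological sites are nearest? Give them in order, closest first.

8, 7, 3, 6

Distances from (13.7, -4.3):
2: 35.4 km
3: 23.3 km
4: 53.3 km
5: 50.3 km
6: 27.2 km
7: 11.3 km
8: 8.6 km
9: 33.1 km
10: 29.3 km
Sorted: 8 (8.6 km) < 7 (11.3 km) < 3 (23.3 km) < 6 (27.2 km) < 10 (29.3 km) < 9 (33.1 km) < …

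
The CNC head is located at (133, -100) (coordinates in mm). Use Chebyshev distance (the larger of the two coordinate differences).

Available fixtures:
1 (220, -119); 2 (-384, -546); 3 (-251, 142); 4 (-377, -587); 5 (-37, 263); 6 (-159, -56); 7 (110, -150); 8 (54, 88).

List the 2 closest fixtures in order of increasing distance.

Distances from (133, -100):
1: max(|87|, |-19|) = 87 mm
2: max(|-517|, |-446|) = 517 mm
3: max(|-384|, |242|) = 384 mm
4: max(|-510|, |-487|) = 510 mm
5: max(|-170|, |363|) = 363 mm
6: max(|-292|, |44|) = 292 mm
7: max(|-23|, |-50|) = 50 mm
8: max(|-79|, |188|) = 188 mm
Sorted: 7 (50 mm) < 1 (87 mm) < 8 (188 mm) < 6 (292 mm) < …

7, 1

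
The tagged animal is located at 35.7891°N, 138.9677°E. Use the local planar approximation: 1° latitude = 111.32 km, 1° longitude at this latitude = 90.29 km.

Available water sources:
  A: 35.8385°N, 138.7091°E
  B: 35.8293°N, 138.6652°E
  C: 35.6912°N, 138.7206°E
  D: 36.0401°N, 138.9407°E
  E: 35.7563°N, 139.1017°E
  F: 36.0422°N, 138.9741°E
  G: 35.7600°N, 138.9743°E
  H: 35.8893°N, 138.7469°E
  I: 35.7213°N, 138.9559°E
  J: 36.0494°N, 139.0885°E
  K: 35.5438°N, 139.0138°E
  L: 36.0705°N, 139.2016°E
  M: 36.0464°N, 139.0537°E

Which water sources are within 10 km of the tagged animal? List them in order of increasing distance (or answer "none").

Distances from 35.7891°N, 138.9677°E:
A: √((0.0494·111.32)² + (-0.2586·90.29)²) = √(30.241289 + 545.175521) = 23.9878 km
B: √((0.0402·111.32)² + (-0.3025·90.29)²) = √(20.026198 + 745.984947) = 27.6769 km
C: √((-0.0979·111.32)² + (-0.2471·90.29)²) = √(118.771374 + 497.765505) = 24.8302 km
D: √((0.2510·111.32)² + (-0.0270·90.29)²) = √(780.717363 + 5.943015) = 28.0475 km
E: √((-0.0328·111.32)² + (0.1340·90.29)²) = √(13.331962 + 146.382413) = 12.6378 km
F: √((0.2531·111.32)² + (0.0064·90.29)²) = √(793.835809 + 0.333918) = 28.1810 km
G: √((-0.0291·111.32)² + (0.0066·90.29)²) = √(10.493790 + 0.355113) = 3.2938 km
H: √((0.1002·111.32)² + (-0.2208·90.29)²) = √(124.417605 + 397.445372) = 22.8443 km
I: √((-0.0678·111.32)² + (-0.0118·90.29)²) = √(56.964696 + 1.135124) = 7.6223 km
J: √((0.2603·111.32)² + (0.1208·90.29)²) = √(839.643116 + 118.963347) = 30.9614 km
K: √((-0.2453·111.32)² + (0.0461·90.29)²) = √(745.661108 + 17.325316) = 27.6222 km
L: √((0.2814·111.32)² + (0.2339·90.29)²) = √(981.283692 + 446.005023) = 37.7795 km
M: √((0.2573·111.32)² + (0.0860·90.29)²) = √(820.400597 + 60.294293) = 29.6765 km
Threshold 10 km: G (3.2938 km), I (7.6223 km) are within range.

G, I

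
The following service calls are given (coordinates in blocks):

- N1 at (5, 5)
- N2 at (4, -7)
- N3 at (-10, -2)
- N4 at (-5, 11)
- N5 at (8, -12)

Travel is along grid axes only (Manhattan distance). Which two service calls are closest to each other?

Pairwise distances:
N2–N5: 9 blocks
N1–N2: 13 blocks
N1–N4: 16 blocks
N3–N4: 18 blocks
N2–N3: 19 blocks
N1–N5: 20 blocks
N1–N3: 22 blocks
N2–N4: 27 blocks
N3–N5: 28 blocks
N4–N5: 36 blocks
Closest pair: N2–N5 at 9 blocks.

N2 and N5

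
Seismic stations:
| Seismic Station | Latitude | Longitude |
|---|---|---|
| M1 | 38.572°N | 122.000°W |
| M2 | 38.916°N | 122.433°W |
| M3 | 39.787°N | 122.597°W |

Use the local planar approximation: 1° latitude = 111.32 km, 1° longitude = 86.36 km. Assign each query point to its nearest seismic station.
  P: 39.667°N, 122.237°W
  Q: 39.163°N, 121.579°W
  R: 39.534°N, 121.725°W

P at 39.667°N, 122.237°W:
  M1: 123.602 km
  M2: 85.298 km
  M3: 33.838 km
  → nearest: M3 (33.838 km)
Q at 39.163°N, 121.579°W:
  M1: 75.168 km
  M2: 78.710 km
  M3: 112.045 km
  → nearest: M1 (75.168 km)
R at 39.534°N, 121.725°W:
  M1: 109.692 km
  M2: 92.040 km
  M3: 80.400 km
  → nearest: M3 (80.400 km)

P→M3; Q→M1; R→M3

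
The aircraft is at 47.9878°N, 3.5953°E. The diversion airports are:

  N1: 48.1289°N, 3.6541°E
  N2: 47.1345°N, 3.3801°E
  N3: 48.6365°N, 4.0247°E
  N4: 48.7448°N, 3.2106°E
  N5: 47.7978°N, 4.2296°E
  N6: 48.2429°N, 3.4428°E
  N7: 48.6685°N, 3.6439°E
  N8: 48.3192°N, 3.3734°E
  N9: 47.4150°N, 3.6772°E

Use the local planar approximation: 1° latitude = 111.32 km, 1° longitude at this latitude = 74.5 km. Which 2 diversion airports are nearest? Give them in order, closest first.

Distances from 47.9878°N, 3.5953°E:
N1: √((0.1411·111.32)² + (0.0588·74.5)²) = √(246.717765 + 19.189656) = 16.3067 km
N2: √((-0.8533·111.32)² + (-0.2152·74.5)²) = √(9022.977753 + 257.037850) = 96.3328 km
N3: √((0.6487·111.32)² + (0.4294·74.5)²) = √(5214.758386 + 1023.379294) = 78.9819 km
N4: √((0.7570·111.32)² + (-0.3847·74.5)²) = √(7101.304810 + 821.404198) = 89.0096 km
N5: √((-0.1900·111.32)² + (0.6343·74.5)²) = √(447.356341 + 2233.068104) = 51.7728 km
N6: √((0.2551·111.32)² + (-0.1525·74.5)²) = √(806.431183 + 129.078002) = 30.5861 km
N7: √((0.6807·111.32)² + (0.0486·74.5)²) = √(5741.930037 + 13.109468) = 75.8620 km
N8: √((0.3314·111.32)² + (-0.2219·74.5)²) = √(1360.978936 + 273.292145) = 40.4261 km
N9: √((-0.5728·111.32)² + (0.0819·74.5)²) = √(4065.859939 + 37.228912) = 64.0554 km
Sorted: N1 (16.3067 km) < N6 (30.5861 km) < N8 (40.4261 km) < N5 (51.7728 km) < …

N1, N6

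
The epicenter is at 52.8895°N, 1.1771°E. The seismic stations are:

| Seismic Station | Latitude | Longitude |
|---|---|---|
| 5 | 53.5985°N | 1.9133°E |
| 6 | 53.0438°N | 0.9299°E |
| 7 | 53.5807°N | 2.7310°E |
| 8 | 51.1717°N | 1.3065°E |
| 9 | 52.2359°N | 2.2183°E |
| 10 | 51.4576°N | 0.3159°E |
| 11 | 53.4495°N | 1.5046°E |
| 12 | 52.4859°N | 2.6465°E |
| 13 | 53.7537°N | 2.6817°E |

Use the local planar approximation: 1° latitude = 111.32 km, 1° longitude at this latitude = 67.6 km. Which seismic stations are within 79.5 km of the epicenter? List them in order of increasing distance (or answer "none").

Distances from 52.8895°N, 1.1771°E:
5: √((0.7090·111.32)² + (0.7362·67.6)²) = √(6229.294534 + 2476.766233) = 93.3063 km
6: √((0.1543·111.32)² + (-0.2472·67.6)²) = √(295.038198 + 279.248163) = 23.9643 km
7: √((0.6912·111.32)² + (1.5539·67.6)²) = √(5920.438229 + 11034.166304) = 130.2098 km
8: √((-1.7178·111.32)² + (0.1294·67.6)²) = √(36567.190320 + 76.517707) = 191.4255 km
9: √((-0.6536·111.32)² + (1.0412·67.6)²) = √(5293.835993 + 4954.065117) = 101.2319 km
10: √((-1.4319·111.32)² + (-0.8612·67.6)²) = √(25408.075631 + 3389.233061) = 169.6977 km
11: √((0.5600·111.32)² + (0.3275·67.6)²) = √(3886.175857 + 490.135321) = 66.1537 km
12: √((-0.4036·111.32)² + (1.4694·67.6)²) = √(2018.592756 + 9866.734972) = 109.0199 km
13: √((0.8642·111.32)² + (1.5046·67.6)²) = √(9254.967953 + 10345.119384) = 140.0003 km
Threshold 79.5 km: 6 (23.9643 km), 11 (66.1537 km) are within range.

6, 11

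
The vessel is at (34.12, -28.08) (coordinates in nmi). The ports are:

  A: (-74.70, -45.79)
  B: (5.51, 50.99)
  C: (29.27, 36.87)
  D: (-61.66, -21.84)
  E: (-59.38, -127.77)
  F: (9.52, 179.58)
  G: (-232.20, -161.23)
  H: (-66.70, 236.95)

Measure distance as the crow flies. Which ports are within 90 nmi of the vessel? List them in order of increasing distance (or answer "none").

Distances from (34.12, -28.08):
A: √((-108.82)² + (-17.71)²) = √(11841.7924 + 313.6441) = 110.25 nmi
B: √((-28.61)² + (79.07)²) = √(818.5321 + 6252.0649) = 84.09 nmi
C: √((-4.85)² + (64.95)²) = √(23.5225 + 4218.5025) = 65.13 nmi
D: √((-95.78)² + (6.24)²) = √(9173.8084 + 38.9376) = 95.98 nmi
E: √((-93.50)² + (-99.69)²) = √(8742.2500 + 9938.0961) = 136.68 nmi
F: √((-24.60)² + (207.66)²) = √(605.1600 + 43122.6756) = 209.11 nmi
G: √((-266.32)² + (-133.15)²) = √(70926.3424 + 17728.9225) = 297.75 nmi
H: √((-100.82)² + (265.03)²) = √(10164.6724 + 70240.9009) = 283.56 nmi
Threshold 90 nmi: C (65.13 nmi), B (84.09 nmi) are within range.

C, B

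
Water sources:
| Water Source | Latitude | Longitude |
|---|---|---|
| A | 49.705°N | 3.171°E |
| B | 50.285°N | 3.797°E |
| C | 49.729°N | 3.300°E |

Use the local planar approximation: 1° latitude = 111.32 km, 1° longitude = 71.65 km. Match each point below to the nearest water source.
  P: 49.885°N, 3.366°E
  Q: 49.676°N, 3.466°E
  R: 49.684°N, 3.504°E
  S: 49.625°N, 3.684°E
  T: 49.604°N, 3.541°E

P→C; Q→C; R→C; S→C; T→C

P at 49.885°N, 3.366°E:
  A: √((-0.180·111.32)² + (-0.195·71.65)²) = √(401.50541 + 195.20980) = 24.428 km
  B: √((0.400·111.32)² + (0.431·71.65)²) = √(1982.74278 + 953.64543) = 54.188 km
  C: √((-0.156·111.32)² + (-0.066·71.65)²) = √(301.57518 + 22.36250) = 17.998 km
  → nearest: C (17.998 km)
Q at 49.676°N, 3.466°E:
  A: √((0.029·111.32)² + (-0.295·71.65)²) = √(10.42179 + 446.76220) = 21.382 km
  B: √((0.609·111.32)² + (0.331·71.65)²) = √(4596.01017 + 562.45577) = 71.822 km
  C: √((0.053·111.32)² + (-0.166·71.65)²) = √(34.80953 + 141.46486) = 13.277 km
  → nearest: C (13.277 km)
R at 49.684°N, 3.504°E:
  A: √((0.021·111.32)² + (-0.333·71.65)²) = √(5.46493 + 569.27335) = 23.974 km
  B: √((0.601·111.32)² + (0.293·71.65)²) = √(4476.05423 + 440.72494) = 70.120 km
  C: √((0.045·111.32)² + (-0.204·71.65)²) = √(25.09409 + 213.64500) = 15.451 km
  → nearest: C (15.451 km)
S at 49.625°N, 3.684°E:
  A: √((0.080·111.32)² + (-0.513·71.65)²) = √(79.30971 + 1351.03662) = 37.820 km
  B: √((0.660·111.32)² + (0.113·71.65)²) = √(5398.01723 + 65.55250) = 73.916 km
  C: √((0.104·111.32)² + (-0.384·71.65)²) = √(134.03341 + 756.99818) = 29.850 km
  → nearest: C (29.850 km)
T at 49.604°N, 3.541°E:
  A: √((0.101·111.32)² + (-0.370·71.65)²) = √(126.41224 + 702.80661) = 28.796 km
  B: √((0.681·111.32)² + (0.256·71.65)²) = √(5746.99235 + 336.44364) = 77.996 km
  C: √((0.125·111.32)² + (-0.241·71.65)²) = √(193.62722 + 298.17174) = 22.177 km
  → nearest: C (22.177 km)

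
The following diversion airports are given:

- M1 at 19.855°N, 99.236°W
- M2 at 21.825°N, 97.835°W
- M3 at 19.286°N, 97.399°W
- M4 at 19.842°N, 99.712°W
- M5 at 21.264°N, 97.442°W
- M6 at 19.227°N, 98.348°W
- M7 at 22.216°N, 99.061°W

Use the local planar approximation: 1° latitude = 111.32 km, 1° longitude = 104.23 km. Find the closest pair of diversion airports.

M1 and M4

Pairwise distances:
M1–M2: 263.470 km
M1–M3: 201.676 km
M1–M4: 49.635 km
M1–M5: 244.063 km
M1–M6: 115.991 km
M1–M7: 263.459 km
M2–M3: 286.272 km
M2–M4: 294.965 km
M2–M5: 74.686 km
M2–M6: 294.111 km
M2–M7: 134.995 km
M3–M4: 248.902 km
M3–M5: 220.237 km
M3–M6: 99.132 km
M3–M7: 369.316 km
M4–M5: 284.673 km
M4–M6: 157.795 km
M4–M7: 272.846 km
M5–M6: 245.636 km
M5–M7: 199.266 km
M6–M7: 340.934 km
Closest pair: M1–M4 at 49.635 km.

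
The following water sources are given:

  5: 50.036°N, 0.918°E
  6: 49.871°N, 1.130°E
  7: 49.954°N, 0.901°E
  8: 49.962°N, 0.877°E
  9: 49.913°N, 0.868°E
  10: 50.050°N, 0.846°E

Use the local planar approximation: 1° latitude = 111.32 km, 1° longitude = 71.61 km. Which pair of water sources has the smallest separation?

7 and 8

Pairwise distances:
7–8: √((0.008·111.32)² + (-0.024·71.61)²) = √(0.79310 + 2.95372) = 1.936 km
7–9: √((-0.041·111.32)² + (-0.033·71.61)²) = √(20.83119 + 5.58438) = 5.140 km
5–10: √((0.014·111.32)² + (-0.072·71.61)²) = √(2.42886 + 26.58351) = 5.386 km
8–9: √((-0.049·111.32)² + (-0.009·71.61)²) = √(29.75353 + 0.41537) = 5.493 km
5–8: √((-0.074·111.32)² + (-0.041·71.61)²) = √(67.85937 + 8.62015) = 8.745 km
5–7: √((-0.082·111.32)² + (-0.017·71.61)²) = √(83.32477 + 1.48199) = 9.209 km
8–10: √((0.088·111.32)² + (-0.031·71.61)²) = √(95.96475 + 4.92800) = 10.045 km
7–10: √((0.096·111.32)² + (-0.055·71.61)²) = √(114.20598 + 15.51218) = 11.389 km
5–9: √((-0.123·111.32)² + (-0.050·71.61)²) = √(187.48072 + 12.81998) = 14.153 km
9–10: √((0.137·111.32)² + (-0.022·71.61)²) = √(232.58812 + 2.48195) = 15.332 km
6–7: √((0.083·111.32)² + (-0.229·71.61)²) = √(85.36947 + 268.91703) = 18.822 km
6–9: √((0.042·111.32)² + (-0.262·71.61)²) = √(21.85974 + 352.00589) = 19.336 km
6–8: √((0.091·111.32)² + (-0.253·71.61)²) = √(102.61933 + 328.23765) = 20.757 km
5–6: √((-0.165·111.32)² + (0.212·71.61)²) = √(337.37608 + 230.47248) = 23.830 km
6–10: √((0.179·111.32)² + (-0.284·71.61)²) = √(397.05663 + 413.60333) = 28.472 km
Closest pair: 7–8 at 1.936 km.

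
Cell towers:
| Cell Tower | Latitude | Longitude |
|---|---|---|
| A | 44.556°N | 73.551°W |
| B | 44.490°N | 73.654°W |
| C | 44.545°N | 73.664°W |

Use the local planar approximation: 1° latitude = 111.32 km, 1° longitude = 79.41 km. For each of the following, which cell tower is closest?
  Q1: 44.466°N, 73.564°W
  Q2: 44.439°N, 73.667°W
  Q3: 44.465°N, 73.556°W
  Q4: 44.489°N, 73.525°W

Q1→B; Q2→B; Q3→B; Q4→A

Q1 at 44.466°N, 73.564°W:
  A: 10.072 km
  B: 7.630 km
  C: 11.849 km
  → nearest: B (7.630 km)
Q2 at 44.439°N, 73.667°W:
  A: 15.953 km
  B: 5.770 km
  C: 11.802 km
  → nearest: B (5.770 km)
Q3 at 44.465°N, 73.556°W:
  A: 10.138 km
  B: 8.265 km
  C: 12.364 km
  → nearest: B (8.265 km)
Q4 at 44.489°N, 73.525°W:
  A: 7.739 km
  B: 10.244 km
  C: 12.677 km
  → nearest: A (7.739 km)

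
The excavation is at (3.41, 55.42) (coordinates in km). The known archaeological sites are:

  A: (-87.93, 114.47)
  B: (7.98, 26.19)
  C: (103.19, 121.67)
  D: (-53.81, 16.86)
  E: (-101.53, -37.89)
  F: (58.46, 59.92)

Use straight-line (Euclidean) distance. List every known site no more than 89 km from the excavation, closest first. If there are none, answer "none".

Distances from (3.41, 55.42):
A: √((-91.34)² + (59.05)²) = √(8342.9956 + 3486.9025) = 108.77 km
B: √((4.57)² + (-29.23)²) = √(20.8849 + 854.3929) = 29.59 km
C: √((99.78)² + (66.25)²) = √(9956.0484 + 4389.0625) = 119.77 km
D: √((-57.22)² + (-38.56)²) = √(3274.1284 + 1486.8736) = 69.00 km
E: √((-104.94)² + (-93.31)²) = √(11012.4036 + 8706.7561) = 140.42 km
F: √((55.05)² + (4.50)²) = √(3030.5025 + 20.2500) = 55.23 km
Threshold 89 km: B (29.59 km), F (55.23 km), D (69.00 km) are within range.

B, F, D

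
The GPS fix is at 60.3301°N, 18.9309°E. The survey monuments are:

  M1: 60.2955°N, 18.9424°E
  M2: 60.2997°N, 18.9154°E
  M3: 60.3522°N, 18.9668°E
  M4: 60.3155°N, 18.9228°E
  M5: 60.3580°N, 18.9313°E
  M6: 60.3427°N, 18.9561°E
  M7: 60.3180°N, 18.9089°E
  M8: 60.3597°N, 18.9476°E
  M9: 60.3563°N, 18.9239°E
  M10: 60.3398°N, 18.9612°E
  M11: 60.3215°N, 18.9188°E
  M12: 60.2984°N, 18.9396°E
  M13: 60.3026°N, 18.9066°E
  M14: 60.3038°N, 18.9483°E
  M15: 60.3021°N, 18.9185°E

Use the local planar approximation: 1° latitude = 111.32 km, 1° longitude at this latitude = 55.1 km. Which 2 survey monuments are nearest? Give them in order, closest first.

Distances from 60.3301°N, 18.9309°E:
M1: √((-0.0346·111.32)² + (0.0115·55.1)²) = √(14.835377 + 0.401512) = 3.9034 km
M2: √((-0.0304·111.32)² + (-0.0155·55.1)²) = √(11.452322 + 0.729401) = 3.4902 km
M3: √((0.0221·111.32)² + (0.0359·55.1)²) = √(6.052446 + 3.912840) = 3.1568 km
M4: √((-0.0146·111.32)² + (-0.0081·55.1)²) = √(2.641509 + 0.199193) = 1.6854 km
M5: √((0.0279·111.32)² + (0.0004·55.1)²) = √(9.646168 + 0.000486) = 3.1059 km
M6: √((0.0126·111.32)² + (0.0252·55.1)²) = √(1.967377 + 1.927988) = 1.9737 km
M7: √((-0.0121·111.32)² + (-0.0220·55.1)²) = √(1.814334 + 1.469429) = 1.8121 km
M8: √((0.0296·111.32)² + (0.0167·55.1)²) = √(10.857499 + 0.846713) = 3.4211 km
M9: √((0.0262·111.32)² + (-0.0070·55.1)²) = √(8.506462 + 0.148764) = 2.9420 km
M10: √((0.0097·111.32)² + (0.0303·55.1)²) = √(1.165977 + 2.787330) = 1.9883 km
M11: √((-0.0086·111.32)² + (-0.0121·55.1)²) = √(0.916523 + 0.444502) = 1.1666 km
M12: √((-0.0317·111.32)² + (0.0087·55.1)²) = √(12.452740 + 0.229796) = 3.5613 km
M13: √((-0.0275·111.32)² + (-0.0243·55.1)²) = √(9.371558 + 1.792734) = 3.3413 km
M14: √((-0.0263·111.32)² + (0.0174·55.1)²) = √(8.571521 + 0.919182) = 3.0807 km
M15: √((-0.0280·111.32)² + (-0.0124·55.1)²) = √(9.715440 + 0.466817) = 3.1910 km
Sorted: M11 (1.1666 km) < M4 (1.6854 km) < M7 (1.8121 km) < M6 (1.9737 km) < …

M11, M4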